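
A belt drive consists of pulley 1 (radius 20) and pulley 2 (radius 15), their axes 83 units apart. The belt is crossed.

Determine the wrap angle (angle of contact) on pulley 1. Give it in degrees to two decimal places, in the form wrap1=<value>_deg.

wrap1=229.88_deg

crossed belt: β = asin((r1+r2)/C) = asin(35/83) = 24.9411°
wrap1 = wrap2 = π + 2β = 229.8822°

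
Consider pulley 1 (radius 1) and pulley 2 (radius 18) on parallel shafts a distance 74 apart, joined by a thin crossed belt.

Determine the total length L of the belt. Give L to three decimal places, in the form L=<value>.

L=212.596

crossed belt: β = asin((r1+r2)/C) = asin(19/74) = 14.8777°
wrap1 = wrap2 = π + 2β = 209.7554°
tangent length = C·cosβ = 71.5192
L = (r1+r2)·wrap + 2·C·cosβ = 19·3.6609 + 2·71.5192 = 212.5960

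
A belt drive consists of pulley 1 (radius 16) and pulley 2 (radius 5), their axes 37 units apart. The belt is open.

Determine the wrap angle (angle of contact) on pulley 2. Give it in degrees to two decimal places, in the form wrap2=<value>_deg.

open belt: β = asin((r2−r1)/C) = asin(-11/37) = -17.2953°
wrap1 = π − 2β = 214.5907°
wrap2 = π + 2β = 145.4093°

wrap2=145.41_deg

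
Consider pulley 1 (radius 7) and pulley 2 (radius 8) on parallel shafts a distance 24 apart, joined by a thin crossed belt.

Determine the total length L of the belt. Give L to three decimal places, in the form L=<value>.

crossed belt: β = asin((r1+r2)/C) = asin(15/24) = 38.6822°
wrap1 = wrap2 = π + 2β = 257.3644°
tangent length = C·cosβ = 18.7350
L = (r1+r2)·wrap + 2·C·cosβ = 15·4.4919 + 2·18.7350 = 104.8478

L=104.848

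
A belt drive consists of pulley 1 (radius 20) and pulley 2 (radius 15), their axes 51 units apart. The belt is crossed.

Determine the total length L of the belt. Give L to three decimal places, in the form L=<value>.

L=237.090

crossed belt: β = asin((r1+r2)/C) = asin(35/51) = 43.3359°
wrap1 = wrap2 = π + 2β = 266.6718°
tangent length = C·cosβ = 37.0945
L = (r1+r2)·wrap + 2·C·cosβ = 35·4.6543 + 2·37.0945 = 237.0895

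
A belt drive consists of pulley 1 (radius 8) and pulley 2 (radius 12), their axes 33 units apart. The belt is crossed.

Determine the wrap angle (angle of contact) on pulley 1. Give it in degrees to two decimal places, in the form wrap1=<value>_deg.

wrap1=254.61_deg

crossed belt: β = asin((r1+r2)/C) = asin(20/33) = 37.3052°
wrap1 = wrap2 = π + 2β = 254.6104°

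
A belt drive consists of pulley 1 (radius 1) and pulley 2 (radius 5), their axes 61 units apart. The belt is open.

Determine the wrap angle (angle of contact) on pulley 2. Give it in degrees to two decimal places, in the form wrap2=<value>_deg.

open belt: β = asin((r2−r1)/C) = asin(4/61) = 3.7598°
wrap1 = π − 2β = 172.4804°
wrap2 = π + 2β = 187.5196°

wrap2=187.52_deg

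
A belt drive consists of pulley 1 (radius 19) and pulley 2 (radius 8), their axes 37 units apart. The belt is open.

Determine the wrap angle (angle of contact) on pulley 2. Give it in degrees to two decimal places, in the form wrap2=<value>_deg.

open belt: β = asin((r2−r1)/C) = asin(-11/37) = -17.2953°
wrap1 = π − 2β = 214.5907°
wrap2 = π + 2β = 145.4093°

wrap2=145.41_deg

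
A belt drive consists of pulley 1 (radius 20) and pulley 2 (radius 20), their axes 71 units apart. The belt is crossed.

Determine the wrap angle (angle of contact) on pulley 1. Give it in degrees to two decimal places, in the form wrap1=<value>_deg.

crossed belt: β = asin((r1+r2)/C) = asin(40/71) = 34.2899°
wrap1 = wrap2 = π + 2β = 248.5798°

wrap1=248.58_deg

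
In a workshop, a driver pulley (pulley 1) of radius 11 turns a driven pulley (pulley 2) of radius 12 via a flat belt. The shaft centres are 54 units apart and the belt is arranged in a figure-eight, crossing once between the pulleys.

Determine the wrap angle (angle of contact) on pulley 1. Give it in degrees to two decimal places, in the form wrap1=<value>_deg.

crossed belt: β = asin((r1+r2)/C) = asin(23/54) = 25.2093°
wrap1 = wrap2 = π + 2β = 230.4186°

wrap1=230.42_deg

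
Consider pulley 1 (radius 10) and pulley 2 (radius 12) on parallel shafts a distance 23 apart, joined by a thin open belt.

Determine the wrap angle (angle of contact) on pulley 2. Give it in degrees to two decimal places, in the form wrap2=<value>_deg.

wrap2=189.98_deg

open belt: β = asin((r2−r1)/C) = asin(2/23) = 4.9885°
wrap1 = π − 2β = 170.0229°
wrap2 = π + 2β = 189.9771°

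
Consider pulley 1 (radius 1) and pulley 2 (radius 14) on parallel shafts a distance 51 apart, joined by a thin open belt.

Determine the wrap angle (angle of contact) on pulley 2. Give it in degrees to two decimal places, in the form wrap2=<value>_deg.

open belt: β = asin((r2−r1)/C) = asin(13/51) = 14.7678°
wrap1 = π − 2β = 150.4644°
wrap2 = π + 2β = 209.5356°

wrap2=209.54_deg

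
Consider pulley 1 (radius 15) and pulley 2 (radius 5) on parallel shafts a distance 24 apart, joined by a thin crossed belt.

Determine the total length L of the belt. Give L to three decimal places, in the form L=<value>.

crossed belt: β = asin((r1+r2)/C) = asin(20/24) = 56.4427°
wrap1 = wrap2 = π + 2β = 292.8854°
tangent length = C·cosβ = 13.2665
L = (r1+r2)·wrap + 2·C·cosβ = 20·5.1118 + 2·13.2665 = 128.7693

L=128.769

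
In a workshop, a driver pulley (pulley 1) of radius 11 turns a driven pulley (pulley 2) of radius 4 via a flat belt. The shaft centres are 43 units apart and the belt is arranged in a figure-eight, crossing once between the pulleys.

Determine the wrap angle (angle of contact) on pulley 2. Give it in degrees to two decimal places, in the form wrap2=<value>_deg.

wrap2=220.83_deg

crossed belt: β = asin((r1+r2)/C) = asin(15/43) = 20.4162°
wrap1 = wrap2 = π + 2β = 220.8324°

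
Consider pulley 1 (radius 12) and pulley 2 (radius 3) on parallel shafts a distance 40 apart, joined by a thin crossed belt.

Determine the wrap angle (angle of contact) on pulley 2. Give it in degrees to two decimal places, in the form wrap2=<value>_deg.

wrap2=224.05_deg

crossed belt: β = asin((r1+r2)/C) = asin(15/40) = 22.0243°
wrap1 = wrap2 = π + 2β = 224.0486°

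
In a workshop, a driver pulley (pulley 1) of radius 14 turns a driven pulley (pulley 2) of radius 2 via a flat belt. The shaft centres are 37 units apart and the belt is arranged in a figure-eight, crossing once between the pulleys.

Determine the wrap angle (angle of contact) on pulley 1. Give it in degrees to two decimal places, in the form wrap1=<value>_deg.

crossed belt: β = asin((r1+r2)/C) = asin(16/37) = 25.6220°
wrap1 = wrap2 = π + 2β = 231.2441°

wrap1=231.24_deg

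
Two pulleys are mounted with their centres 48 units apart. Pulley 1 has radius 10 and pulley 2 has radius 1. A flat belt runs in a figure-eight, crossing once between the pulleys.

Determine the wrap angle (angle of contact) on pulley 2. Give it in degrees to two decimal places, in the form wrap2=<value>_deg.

wrap2=206.50_deg

crossed belt: β = asin((r1+r2)/C) = asin(11/48) = 13.2480°
wrap1 = wrap2 = π + 2β = 206.4960°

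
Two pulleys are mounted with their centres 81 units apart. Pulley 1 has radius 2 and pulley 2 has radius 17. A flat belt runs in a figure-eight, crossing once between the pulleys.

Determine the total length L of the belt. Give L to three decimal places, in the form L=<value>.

crossed belt: β = asin((r1+r2)/C) = asin(19/81) = 13.5662°
wrap1 = wrap2 = π + 2β = 207.1323°
tangent length = C·cosβ = 78.7401
L = (r1+r2)·wrap + 2·C·cosβ = 19·3.6151 + 2·78.7401 = 226.1678

L=226.168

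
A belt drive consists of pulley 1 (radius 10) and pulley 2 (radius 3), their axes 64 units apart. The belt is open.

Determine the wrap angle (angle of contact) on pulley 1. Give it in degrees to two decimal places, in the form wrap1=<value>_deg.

open belt: β = asin((r2−r1)/C) = asin(-7/64) = -6.2793°
wrap1 = π − 2β = 192.5586°
wrap2 = π + 2β = 167.4414°

wrap1=192.56_deg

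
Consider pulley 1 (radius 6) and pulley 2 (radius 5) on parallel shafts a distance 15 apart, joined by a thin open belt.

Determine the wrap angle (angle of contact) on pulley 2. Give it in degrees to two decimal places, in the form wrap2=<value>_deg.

open belt: β = asin((r2−r1)/C) = asin(-1/15) = -3.8226°
wrap1 = π − 2β = 187.6451°
wrap2 = π + 2β = 172.3549°

wrap2=172.35_deg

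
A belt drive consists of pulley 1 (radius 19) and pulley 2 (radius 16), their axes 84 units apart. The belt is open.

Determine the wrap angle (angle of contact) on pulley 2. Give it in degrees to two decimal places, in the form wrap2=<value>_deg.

open belt: β = asin((r2−r1)/C) = asin(-3/84) = -2.0467°
wrap1 = π − 2β = 184.0934°
wrap2 = π + 2β = 175.9066°

wrap2=175.91_deg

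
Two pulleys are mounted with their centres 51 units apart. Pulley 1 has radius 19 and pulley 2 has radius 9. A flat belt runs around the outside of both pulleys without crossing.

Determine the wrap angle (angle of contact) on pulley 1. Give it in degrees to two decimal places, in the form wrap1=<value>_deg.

open belt: β = asin((r2−r1)/C) = asin(-10/51) = -11.3077°
wrap1 = π − 2β = 202.6155°
wrap2 = π + 2β = 157.3845°

wrap1=202.62_deg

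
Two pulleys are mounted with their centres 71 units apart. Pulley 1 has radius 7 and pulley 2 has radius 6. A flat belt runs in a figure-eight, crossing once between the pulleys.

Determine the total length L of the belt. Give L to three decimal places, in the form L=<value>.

L=185.228

crossed belt: β = asin((r1+r2)/C) = asin(13/71) = 10.5503°
wrap1 = wrap2 = π + 2β = 201.1006°
tangent length = C·cosβ = 69.7997
L = (r1+r2)·wrap + 2·C·cosβ = 13·3.5099 + 2·69.7997 = 185.2277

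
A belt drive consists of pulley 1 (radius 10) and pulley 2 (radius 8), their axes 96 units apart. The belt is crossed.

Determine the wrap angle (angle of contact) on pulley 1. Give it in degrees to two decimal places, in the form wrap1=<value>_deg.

crossed belt: β = asin((r1+r2)/C) = asin(18/96) = 10.8069°
wrap1 = wrap2 = π + 2β = 201.6138°

wrap1=201.61_deg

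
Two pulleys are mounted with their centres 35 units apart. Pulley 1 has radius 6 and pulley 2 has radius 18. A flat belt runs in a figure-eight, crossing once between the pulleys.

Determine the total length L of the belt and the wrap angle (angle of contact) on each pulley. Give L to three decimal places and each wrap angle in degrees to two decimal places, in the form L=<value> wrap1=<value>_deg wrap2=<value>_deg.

L=162.617 wrap1=266.58_deg wrap2=266.58_deg

crossed belt: β = asin((r1+r2)/C) = asin(24/35) = 43.2918°
wrap1 = wrap2 = π + 2β = 266.5836°
tangent length = C·cosβ = 25.4755
L = (r1+r2)·wrap + 2·C·cosβ = 24·4.6528 + 2·25.4755 = 162.6172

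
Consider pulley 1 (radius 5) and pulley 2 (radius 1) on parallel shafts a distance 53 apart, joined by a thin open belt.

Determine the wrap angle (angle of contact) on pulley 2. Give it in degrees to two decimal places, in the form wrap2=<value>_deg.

wrap2=171.34_deg

open belt: β = asin((r2−r1)/C) = asin(-4/53) = -4.3283°
wrap1 = π − 2β = 188.6567°
wrap2 = π + 2β = 171.3433°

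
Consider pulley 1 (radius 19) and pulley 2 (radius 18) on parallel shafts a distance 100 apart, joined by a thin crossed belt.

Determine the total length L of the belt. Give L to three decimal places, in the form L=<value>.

crossed belt: β = asin((r1+r2)/C) = asin(37/100) = 21.7156°
wrap1 = wrap2 = π + 2β = 223.4312°
tangent length = C·cosβ = 92.9032
L = (r1+r2)·wrap + 2·C·cosβ = 37·3.8996 + 2·92.9032 = 330.0919

L=330.092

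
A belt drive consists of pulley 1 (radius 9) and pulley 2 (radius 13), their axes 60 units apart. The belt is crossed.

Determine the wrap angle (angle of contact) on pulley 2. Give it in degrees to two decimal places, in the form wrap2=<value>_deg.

wrap2=223.02_deg

crossed belt: β = asin((r1+r2)/C) = asin(22/60) = 21.5102°
wrap1 = wrap2 = π + 2β = 223.0204°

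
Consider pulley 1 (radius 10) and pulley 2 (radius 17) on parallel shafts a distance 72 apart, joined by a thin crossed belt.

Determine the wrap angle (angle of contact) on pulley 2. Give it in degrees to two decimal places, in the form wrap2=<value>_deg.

wrap2=224.05_deg

crossed belt: β = asin((r1+r2)/C) = asin(27/72) = 22.0243°
wrap1 = wrap2 = π + 2β = 224.0486°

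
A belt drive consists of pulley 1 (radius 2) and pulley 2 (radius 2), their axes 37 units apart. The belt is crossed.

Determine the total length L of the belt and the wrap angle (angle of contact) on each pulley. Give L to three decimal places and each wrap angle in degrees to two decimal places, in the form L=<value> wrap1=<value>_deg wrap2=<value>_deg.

crossed belt: β = asin((r1+r2)/C) = asin(4/37) = 6.2063°
wrap1 = wrap2 = π + 2β = 192.4125°
tangent length = C·cosβ = 36.7831
L = (r1+r2)·wrap + 2·C·cosβ = 4·3.3582 + 2·36.7831 = 86.9992

L=86.999 wrap1=192.41_deg wrap2=192.41_deg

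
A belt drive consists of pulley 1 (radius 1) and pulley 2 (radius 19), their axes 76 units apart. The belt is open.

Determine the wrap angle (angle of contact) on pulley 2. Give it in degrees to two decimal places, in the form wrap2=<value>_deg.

wrap2=207.40_deg

open belt: β = asin((r2−r1)/C) = asin(18/76) = 13.7002°
wrap1 = π − 2β = 152.5995°
wrap2 = π + 2β = 207.4005°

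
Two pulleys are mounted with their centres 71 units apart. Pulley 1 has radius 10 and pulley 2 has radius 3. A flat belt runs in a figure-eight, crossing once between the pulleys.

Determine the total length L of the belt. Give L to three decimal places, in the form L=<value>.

L=185.228

crossed belt: β = asin((r1+r2)/C) = asin(13/71) = 10.5503°
wrap1 = wrap2 = π + 2β = 201.1006°
tangent length = C·cosβ = 69.7997
L = (r1+r2)·wrap + 2·C·cosβ = 13·3.5099 + 2·69.7997 = 185.2277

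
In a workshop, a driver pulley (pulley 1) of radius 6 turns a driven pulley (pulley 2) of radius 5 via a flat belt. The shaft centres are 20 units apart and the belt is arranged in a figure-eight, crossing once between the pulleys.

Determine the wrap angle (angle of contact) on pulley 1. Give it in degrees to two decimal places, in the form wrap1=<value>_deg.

crossed belt: β = asin((r1+r2)/C) = asin(11/20) = 33.3670°
wrap1 = wrap2 = π + 2β = 246.7340°

wrap1=246.73_deg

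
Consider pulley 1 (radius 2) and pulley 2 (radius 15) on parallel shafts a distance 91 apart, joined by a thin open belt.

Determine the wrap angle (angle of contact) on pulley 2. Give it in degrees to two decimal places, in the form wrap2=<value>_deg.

open belt: β = asin((r2−r1)/C) = asin(13/91) = 8.2132°
wrap1 = π − 2β = 163.5736°
wrap2 = π + 2β = 196.4264°

wrap2=196.43_deg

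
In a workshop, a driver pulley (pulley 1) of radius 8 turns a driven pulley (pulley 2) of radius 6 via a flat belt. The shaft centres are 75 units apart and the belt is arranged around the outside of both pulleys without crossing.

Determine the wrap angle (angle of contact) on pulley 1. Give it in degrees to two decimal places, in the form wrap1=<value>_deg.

wrap1=183.06_deg

open belt: β = asin((r2−r1)/C) = asin(-2/75) = -1.5281°
wrap1 = π − 2β = 183.0561°
wrap2 = π + 2β = 176.9439°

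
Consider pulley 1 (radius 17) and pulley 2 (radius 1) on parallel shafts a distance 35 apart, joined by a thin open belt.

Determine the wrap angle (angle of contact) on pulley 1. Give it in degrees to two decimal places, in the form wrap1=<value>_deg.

wrap1=234.41_deg

open belt: β = asin((r2−r1)/C) = asin(-16/35) = -27.2029°
wrap1 = π − 2β = 234.4058°
wrap2 = π + 2β = 125.5942°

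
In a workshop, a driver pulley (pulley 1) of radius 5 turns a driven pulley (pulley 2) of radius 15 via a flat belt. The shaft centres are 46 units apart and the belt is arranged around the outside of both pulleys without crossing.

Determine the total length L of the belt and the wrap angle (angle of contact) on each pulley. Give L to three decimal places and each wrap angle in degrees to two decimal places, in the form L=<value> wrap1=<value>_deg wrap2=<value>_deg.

L=157.014 wrap1=154.89_deg wrap2=205.11_deg

open belt: β = asin((r2−r1)/C) = asin(10/46) = 12.5559°
wrap1 = π − 2β = 154.8883°
wrap2 = π + 2β = 205.1117°
tangent length = C·cosβ = 44.8999
L = r1·wrap1 + r2·wrap2 + 2·C·cosβ = 5·2.7033 + 15·3.5799 + 2·44.8999 = 157.0145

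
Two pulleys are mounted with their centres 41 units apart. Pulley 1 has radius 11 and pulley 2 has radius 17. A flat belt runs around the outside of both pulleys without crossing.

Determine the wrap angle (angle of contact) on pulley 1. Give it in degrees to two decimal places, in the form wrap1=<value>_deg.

wrap1=163.17_deg

open belt: β = asin((r2−r1)/C) = asin(6/41) = 8.4150°
wrap1 = π − 2β = 163.1701°
wrap2 = π + 2β = 196.8299°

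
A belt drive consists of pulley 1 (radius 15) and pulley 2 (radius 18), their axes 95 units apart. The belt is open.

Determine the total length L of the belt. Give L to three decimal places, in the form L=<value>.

L=293.767

open belt: β = asin((r2−r1)/C) = asin(3/95) = 1.8096°
wrap1 = π − 2β = 176.3807°
wrap2 = π + 2β = 183.6193°
tangent length = C·cosβ = 94.9526
L = r1·wrap1 + r2·wrap2 + 2·C·cosβ = 15·3.0784 + 18·3.2048 + 2·94.9526 = 293.7673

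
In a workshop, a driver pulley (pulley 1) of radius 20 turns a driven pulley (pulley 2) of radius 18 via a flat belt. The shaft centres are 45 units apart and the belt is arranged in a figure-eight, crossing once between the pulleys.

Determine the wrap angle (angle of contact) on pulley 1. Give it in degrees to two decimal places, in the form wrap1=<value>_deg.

crossed belt: β = asin((r1+r2)/C) = asin(38/45) = 57.6125°
wrap1 = wrap2 = π + 2β = 295.2249°

wrap1=295.22_deg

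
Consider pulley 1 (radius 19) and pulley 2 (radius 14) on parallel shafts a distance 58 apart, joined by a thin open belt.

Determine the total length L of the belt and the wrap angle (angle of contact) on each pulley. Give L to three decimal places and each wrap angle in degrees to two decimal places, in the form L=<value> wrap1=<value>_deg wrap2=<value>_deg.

L=220.104 wrap1=189.89_deg wrap2=170.11_deg

open belt: β = asin((r2−r1)/C) = asin(-5/58) = -4.9454°
wrap1 = π − 2β = 189.8909°
wrap2 = π + 2β = 170.1091°
tangent length = C·cosβ = 57.7841
L = r1·wrap1 + r2·wrap2 + 2·C·cosβ = 19·3.3142 + 14·2.9690 + 2·57.7841 = 220.1039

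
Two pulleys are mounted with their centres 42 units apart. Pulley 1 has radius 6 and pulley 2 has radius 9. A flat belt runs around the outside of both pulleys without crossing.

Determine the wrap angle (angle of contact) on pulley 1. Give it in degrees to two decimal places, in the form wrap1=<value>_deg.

wrap1=171.81_deg

open belt: β = asin((r2−r1)/C) = asin(3/42) = 4.0960°
wrap1 = π − 2β = 171.8079°
wrap2 = π + 2β = 188.1921°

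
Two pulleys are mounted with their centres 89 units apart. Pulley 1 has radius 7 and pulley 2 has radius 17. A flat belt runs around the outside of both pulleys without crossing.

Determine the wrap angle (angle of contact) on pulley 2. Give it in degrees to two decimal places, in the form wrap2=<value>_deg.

wrap2=192.90_deg

open belt: β = asin((r2−r1)/C) = asin(10/89) = 6.4514°
wrap1 = π − 2β = 167.0973°
wrap2 = π + 2β = 192.9027°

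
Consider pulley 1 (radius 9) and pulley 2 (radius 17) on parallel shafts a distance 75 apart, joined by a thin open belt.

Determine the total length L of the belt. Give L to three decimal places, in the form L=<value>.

open belt: β = asin((r2−r1)/C) = asin(8/75) = 6.1232°
wrap1 = π − 2β = 167.7536°
wrap2 = π + 2β = 192.2464°
tangent length = C·cosβ = 74.5721
L = r1·wrap1 + r2·wrap2 + 2·C·cosβ = 9·2.9279 + 17·3.3553 + 2·74.5721 = 232.5356

L=232.536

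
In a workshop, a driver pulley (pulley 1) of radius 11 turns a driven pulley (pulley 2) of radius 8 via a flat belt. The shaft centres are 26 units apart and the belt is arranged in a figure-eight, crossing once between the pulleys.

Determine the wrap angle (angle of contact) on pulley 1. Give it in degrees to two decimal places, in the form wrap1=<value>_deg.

wrap1=273.90_deg

crossed belt: β = asin((r1+r2)/C) = asin(19/26) = 46.9509°
wrap1 = wrap2 = π + 2β = 273.9018°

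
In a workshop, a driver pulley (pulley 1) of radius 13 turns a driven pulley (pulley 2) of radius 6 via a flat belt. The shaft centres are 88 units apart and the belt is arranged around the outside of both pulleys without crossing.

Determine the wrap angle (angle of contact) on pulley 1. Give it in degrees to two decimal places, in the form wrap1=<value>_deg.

wrap1=189.12_deg

open belt: β = asin((r2−r1)/C) = asin(-7/88) = -4.5624°
wrap1 = π − 2β = 189.1249°
wrap2 = π + 2β = 170.8751°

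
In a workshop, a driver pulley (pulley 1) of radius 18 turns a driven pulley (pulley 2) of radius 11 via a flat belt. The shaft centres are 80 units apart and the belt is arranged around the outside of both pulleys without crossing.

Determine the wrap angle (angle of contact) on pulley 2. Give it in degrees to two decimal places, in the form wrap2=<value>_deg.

wrap2=169.96_deg

open belt: β = asin((r2−r1)/C) = asin(-7/80) = -5.0198°
wrap1 = π − 2β = 190.0396°
wrap2 = π + 2β = 169.9604°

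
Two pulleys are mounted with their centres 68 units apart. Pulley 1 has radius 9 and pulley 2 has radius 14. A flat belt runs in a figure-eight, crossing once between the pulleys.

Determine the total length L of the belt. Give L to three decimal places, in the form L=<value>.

L=216.113

crossed belt: β = asin((r1+r2)/C) = asin(23/68) = 19.7694°
wrap1 = wrap2 = π + 2β = 219.5388°
tangent length = C·cosβ = 63.9922
L = (r1+r2)·wrap + 2·C·cosβ = 23·3.8317 + 2·63.9922 = 216.1129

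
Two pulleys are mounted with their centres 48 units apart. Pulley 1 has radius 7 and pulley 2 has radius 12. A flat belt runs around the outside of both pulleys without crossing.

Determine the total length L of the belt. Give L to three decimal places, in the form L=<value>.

open belt: β = asin((r2−r1)/C) = asin(5/48) = 5.9792°
wrap1 = π − 2β = 168.0417°
wrap2 = π + 2β = 191.9583°
tangent length = C·cosβ = 47.7389
L = r1·wrap1 + r2·wrap2 + 2·C·cosβ = 7·2.9329 + 12·3.3503 + 2·47.7389 = 156.2116

L=156.212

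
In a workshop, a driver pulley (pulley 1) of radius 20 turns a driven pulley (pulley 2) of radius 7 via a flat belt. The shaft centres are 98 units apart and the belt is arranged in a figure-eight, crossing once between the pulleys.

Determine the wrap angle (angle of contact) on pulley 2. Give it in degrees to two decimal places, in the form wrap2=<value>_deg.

crossed belt: β = asin((r1+r2)/C) = asin(27/98) = 15.9924°
wrap1 = wrap2 = π + 2β = 211.9848°

wrap2=211.98_deg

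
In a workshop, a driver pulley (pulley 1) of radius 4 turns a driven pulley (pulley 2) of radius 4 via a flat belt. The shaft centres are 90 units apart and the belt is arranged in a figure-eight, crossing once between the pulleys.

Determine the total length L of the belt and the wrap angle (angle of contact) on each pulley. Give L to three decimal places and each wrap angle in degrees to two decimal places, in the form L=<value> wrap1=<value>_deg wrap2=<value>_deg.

crossed belt: β = asin((r1+r2)/C) = asin(8/90) = 5.0997°
wrap1 = wrap2 = π + 2β = 190.1994°
tangent length = C·cosβ = 89.6437
L = (r1+r2)·wrap + 2·C·cosβ = 8·3.3196 + 2·89.6437 = 205.8443

L=205.844 wrap1=190.20_deg wrap2=190.20_deg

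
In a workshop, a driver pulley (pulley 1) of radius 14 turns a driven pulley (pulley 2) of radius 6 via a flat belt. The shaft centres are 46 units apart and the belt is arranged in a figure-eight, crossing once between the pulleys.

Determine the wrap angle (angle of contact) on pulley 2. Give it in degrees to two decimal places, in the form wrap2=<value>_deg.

wrap2=231.54_deg

crossed belt: β = asin((r1+r2)/C) = asin(20/46) = 25.7715°
wrap1 = wrap2 = π + 2β = 231.5429°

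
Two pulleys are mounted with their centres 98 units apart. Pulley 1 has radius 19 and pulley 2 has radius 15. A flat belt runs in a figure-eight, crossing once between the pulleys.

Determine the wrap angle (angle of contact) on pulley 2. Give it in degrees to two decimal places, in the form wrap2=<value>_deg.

wrap2=220.60_deg

crossed belt: β = asin((r1+r2)/C) = asin(34/98) = 20.3002°
wrap1 = wrap2 = π + 2β = 220.6004°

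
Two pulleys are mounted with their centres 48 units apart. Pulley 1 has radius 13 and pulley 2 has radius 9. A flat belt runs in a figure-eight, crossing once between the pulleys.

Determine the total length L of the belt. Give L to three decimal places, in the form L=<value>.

L=175.387

crossed belt: β = asin((r1+r2)/C) = asin(22/48) = 27.2796°
wrap1 = wrap2 = π + 2β = 234.5592°
tangent length = C·cosβ = 42.6615
L = (r1+r2)·wrap + 2·C·cosβ = 22·4.0938 + 2·42.6615 = 175.3872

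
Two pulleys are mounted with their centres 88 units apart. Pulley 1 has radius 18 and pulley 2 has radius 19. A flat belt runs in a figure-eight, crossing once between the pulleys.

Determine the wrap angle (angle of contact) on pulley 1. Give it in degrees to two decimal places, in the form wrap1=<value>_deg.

crossed belt: β = asin((r1+r2)/C) = asin(37/88) = 24.8633°
wrap1 = wrap2 = π + 2β = 229.7266°

wrap1=229.73_deg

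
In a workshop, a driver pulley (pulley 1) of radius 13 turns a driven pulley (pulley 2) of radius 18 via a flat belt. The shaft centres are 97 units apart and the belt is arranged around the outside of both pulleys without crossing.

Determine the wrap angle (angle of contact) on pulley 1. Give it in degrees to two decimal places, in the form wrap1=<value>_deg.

open belt: β = asin((r2−r1)/C) = asin(5/97) = 2.9547°
wrap1 = π − 2β = 174.0906°
wrap2 = π + 2β = 185.9094°

wrap1=174.09_deg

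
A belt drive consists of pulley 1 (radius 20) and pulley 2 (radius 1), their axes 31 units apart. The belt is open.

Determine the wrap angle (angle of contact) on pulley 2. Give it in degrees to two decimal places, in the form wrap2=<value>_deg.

wrap2=104.40_deg

open belt: β = asin((r2−r1)/C) = asin(-19/31) = -37.7997°
wrap1 = π − 2β = 255.5994°
wrap2 = π + 2β = 104.4006°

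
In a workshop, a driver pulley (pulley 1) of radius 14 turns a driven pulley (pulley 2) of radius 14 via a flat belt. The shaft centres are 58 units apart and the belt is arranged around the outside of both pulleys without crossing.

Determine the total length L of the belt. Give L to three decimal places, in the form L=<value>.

L=203.965

open belt: β = asin((r2−r1)/C) = asin(0/58) = 0.0000°
wrap1 = π − 2β = 180.0000°
wrap2 = π + 2β = 180.0000°
tangent length = C·cosβ = 58.0000
L = r1·wrap1 + r2·wrap2 + 2·C·cosβ = 14·3.1416 + 14·3.1416 + 2·58.0000 = 203.9646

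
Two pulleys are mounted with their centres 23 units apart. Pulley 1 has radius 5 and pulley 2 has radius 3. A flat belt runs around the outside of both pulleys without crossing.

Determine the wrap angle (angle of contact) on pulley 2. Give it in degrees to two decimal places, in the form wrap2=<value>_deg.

open belt: β = asin((r2−r1)/C) = asin(-2/23) = -4.9885°
wrap1 = π − 2β = 189.9771°
wrap2 = π + 2β = 170.0229°

wrap2=170.02_deg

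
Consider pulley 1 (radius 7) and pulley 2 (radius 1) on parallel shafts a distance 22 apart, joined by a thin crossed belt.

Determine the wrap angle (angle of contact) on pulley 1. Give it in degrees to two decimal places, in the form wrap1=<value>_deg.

wrap1=222.65_deg

crossed belt: β = asin((r1+r2)/C) = asin(8/22) = 21.3237°
wrap1 = wrap2 = π + 2β = 222.6474°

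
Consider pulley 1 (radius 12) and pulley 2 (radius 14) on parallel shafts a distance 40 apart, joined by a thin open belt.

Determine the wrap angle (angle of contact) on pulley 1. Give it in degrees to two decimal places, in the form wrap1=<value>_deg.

wrap1=174.27_deg

open belt: β = asin((r2−r1)/C) = asin(2/40) = 2.8660°
wrap1 = π − 2β = 174.2680°
wrap2 = π + 2β = 185.7320°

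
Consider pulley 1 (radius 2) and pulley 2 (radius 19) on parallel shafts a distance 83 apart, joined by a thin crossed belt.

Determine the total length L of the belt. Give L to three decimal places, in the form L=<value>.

crossed belt: β = asin((r1+r2)/C) = asin(21/83) = 14.6558°
wrap1 = wrap2 = π + 2β = 209.3116°
tangent length = C·cosβ = 80.2994
L = (r1+r2)·wrap + 2·C·cosβ = 21·3.6532 + 2·80.2994 = 237.3156

L=237.316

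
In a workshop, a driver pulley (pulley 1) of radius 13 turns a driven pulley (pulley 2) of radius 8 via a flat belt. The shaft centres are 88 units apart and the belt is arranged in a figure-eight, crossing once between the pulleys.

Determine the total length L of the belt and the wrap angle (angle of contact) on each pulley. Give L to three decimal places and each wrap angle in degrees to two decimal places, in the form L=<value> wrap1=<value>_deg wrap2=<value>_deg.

crossed belt: β = asin((r1+r2)/C) = asin(21/88) = 13.8061°
wrap1 = wrap2 = π + 2β = 207.6121°
tangent length = C·cosβ = 85.4576
L = (r1+r2)·wrap + 2·C·cosβ = 21·3.6235 + 2·85.4576 = 247.0090

L=247.009 wrap1=207.61_deg wrap2=207.61_deg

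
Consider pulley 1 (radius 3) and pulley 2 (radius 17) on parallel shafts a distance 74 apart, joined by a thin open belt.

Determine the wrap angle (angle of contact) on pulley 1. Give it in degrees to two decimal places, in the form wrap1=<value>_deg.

open belt: β = asin((r2−r1)/C) = asin(14/74) = 10.9055°
wrap1 = π − 2β = 158.1891°
wrap2 = π + 2β = 201.8109°

wrap1=158.19_deg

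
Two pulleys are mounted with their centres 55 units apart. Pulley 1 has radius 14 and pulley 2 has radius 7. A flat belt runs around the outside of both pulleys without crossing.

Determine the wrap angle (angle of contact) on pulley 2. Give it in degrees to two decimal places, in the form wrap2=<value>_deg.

wrap2=165.38_deg

open belt: β = asin((r2−r1)/C) = asin(-7/55) = -7.3120°
wrap1 = π − 2β = 194.6240°
wrap2 = π + 2β = 165.3760°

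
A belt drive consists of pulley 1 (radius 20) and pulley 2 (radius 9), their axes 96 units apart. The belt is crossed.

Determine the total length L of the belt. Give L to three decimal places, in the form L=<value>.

L=291.935

crossed belt: β = asin((r1+r2)/C) = asin(29/96) = 17.5828°
wrap1 = wrap2 = π + 2β = 215.1656°
tangent length = C·cosβ = 91.5150
L = (r1+r2)·wrap + 2·C·cosβ = 29·3.7553 + 2·91.5150 = 291.9351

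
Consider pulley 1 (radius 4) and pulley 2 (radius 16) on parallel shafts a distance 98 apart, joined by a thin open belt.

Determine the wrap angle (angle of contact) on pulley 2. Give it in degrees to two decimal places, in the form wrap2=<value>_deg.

wrap2=194.07_deg

open belt: β = asin((r2−r1)/C) = asin(12/98) = 7.0335°
wrap1 = π − 2β = 165.9331°
wrap2 = π + 2β = 194.0669°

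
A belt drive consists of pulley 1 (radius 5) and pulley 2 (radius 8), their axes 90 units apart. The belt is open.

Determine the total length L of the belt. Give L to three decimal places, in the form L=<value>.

open belt: β = asin((r2−r1)/C) = asin(3/90) = 1.9102°
wrap1 = π − 2β = 176.1796°
wrap2 = π + 2β = 183.8204°
tangent length = C·cosβ = 89.9500
L = r1·wrap1 + r2·wrap2 + 2·C·cosβ = 5·3.0749 + 8·3.2083 + 2·89.9500 = 220.9407

L=220.941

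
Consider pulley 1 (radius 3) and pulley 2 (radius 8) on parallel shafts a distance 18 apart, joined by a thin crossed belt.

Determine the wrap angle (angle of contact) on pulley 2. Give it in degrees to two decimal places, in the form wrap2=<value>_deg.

wrap2=255.34_deg

crossed belt: β = asin((r1+r2)/C) = asin(11/18) = 37.6699°
wrap1 = wrap2 = π + 2β = 255.3398°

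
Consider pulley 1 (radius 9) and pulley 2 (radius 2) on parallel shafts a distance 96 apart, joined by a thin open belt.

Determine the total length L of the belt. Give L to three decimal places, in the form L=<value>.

open belt: β = asin((r2−r1)/C) = asin(-7/96) = -4.1815°
wrap1 = π − 2β = 188.3631°
wrap2 = π + 2β = 171.6369°
tangent length = C·cosβ = 95.7445
L = r1·wrap1 + r2·wrap2 + 2·C·cosβ = 9·3.2876 + 2·2.9956 + 2·95.7445 = 227.0682

L=227.068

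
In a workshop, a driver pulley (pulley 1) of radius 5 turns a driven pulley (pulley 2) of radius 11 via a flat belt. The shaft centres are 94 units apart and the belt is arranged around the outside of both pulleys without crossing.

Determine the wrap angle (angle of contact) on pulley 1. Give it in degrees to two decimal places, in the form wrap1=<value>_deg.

wrap1=172.68_deg

open belt: β = asin((r2−r1)/C) = asin(6/94) = 3.6597°
wrap1 = π − 2β = 172.6807°
wrap2 = π + 2β = 187.3193°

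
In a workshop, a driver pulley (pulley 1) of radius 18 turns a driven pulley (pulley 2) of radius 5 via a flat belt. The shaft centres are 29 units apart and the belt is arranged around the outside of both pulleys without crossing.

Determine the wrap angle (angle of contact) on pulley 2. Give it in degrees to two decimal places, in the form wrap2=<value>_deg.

wrap2=126.73_deg

open belt: β = asin((r2−r1)/C) = asin(-13/29) = -26.6331°
wrap1 = π − 2β = 233.2662°
wrap2 = π + 2β = 126.7338°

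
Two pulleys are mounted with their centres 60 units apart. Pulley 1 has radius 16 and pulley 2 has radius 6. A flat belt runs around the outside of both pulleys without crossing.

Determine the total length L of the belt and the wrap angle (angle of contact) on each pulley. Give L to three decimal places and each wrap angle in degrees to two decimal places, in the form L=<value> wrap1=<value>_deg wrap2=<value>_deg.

open belt: β = asin((r2−r1)/C) = asin(-10/60) = -9.5941°
wrap1 = π − 2β = 199.1881°
wrap2 = π + 2β = 160.8119°
tangent length = C·cosβ = 59.1608
L = r1·wrap1 + r2·wrap2 + 2·C·cosβ = 16·3.4765 + 6·2.8067 + 2·59.1608 = 190.7856

L=190.786 wrap1=199.19_deg wrap2=160.81_deg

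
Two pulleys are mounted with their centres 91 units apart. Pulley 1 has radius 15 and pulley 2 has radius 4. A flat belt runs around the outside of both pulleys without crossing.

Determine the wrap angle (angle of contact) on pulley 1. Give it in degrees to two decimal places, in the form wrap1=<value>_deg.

wrap1=193.89_deg

open belt: β = asin((r2−r1)/C) = asin(-11/91) = -6.9428°
wrap1 = π − 2β = 193.8857°
wrap2 = π + 2β = 166.1143°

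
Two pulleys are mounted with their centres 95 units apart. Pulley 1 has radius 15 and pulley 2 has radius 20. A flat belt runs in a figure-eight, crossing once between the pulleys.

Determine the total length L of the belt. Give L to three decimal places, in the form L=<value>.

crossed belt: β = asin((r1+r2)/C) = asin(35/95) = 21.6183°
wrap1 = wrap2 = π + 2β = 223.2365°
tangent length = C·cosβ = 88.3176
L = (r1+r2)·wrap + 2·C·cosβ = 35·3.8962 + 2·88.3176 = 313.0027

L=313.003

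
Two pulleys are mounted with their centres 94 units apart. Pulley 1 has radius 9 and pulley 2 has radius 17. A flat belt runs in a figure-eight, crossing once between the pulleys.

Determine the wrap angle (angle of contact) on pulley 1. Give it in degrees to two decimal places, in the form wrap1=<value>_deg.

crossed belt: β = asin((r1+r2)/C) = asin(26/94) = 16.0571°
wrap1 = wrap2 = π + 2β = 212.1143°

wrap1=212.11_deg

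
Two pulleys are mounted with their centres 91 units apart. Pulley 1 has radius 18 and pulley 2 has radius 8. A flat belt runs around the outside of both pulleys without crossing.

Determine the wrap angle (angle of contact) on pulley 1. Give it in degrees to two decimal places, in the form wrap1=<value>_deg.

open belt: β = asin((r2−r1)/C) = asin(-10/91) = -6.3090°
wrap1 = π − 2β = 192.6180°
wrap2 = π + 2β = 167.3820°

wrap1=192.62_deg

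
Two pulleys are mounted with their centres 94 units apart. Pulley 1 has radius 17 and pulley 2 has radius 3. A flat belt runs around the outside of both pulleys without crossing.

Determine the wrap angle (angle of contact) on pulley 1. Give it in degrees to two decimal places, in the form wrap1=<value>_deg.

open belt: β = asin((r2−r1)/C) = asin(-14/94) = -8.5653°
wrap1 = π − 2β = 197.1306°
wrap2 = π + 2β = 162.8694°

wrap1=197.13_deg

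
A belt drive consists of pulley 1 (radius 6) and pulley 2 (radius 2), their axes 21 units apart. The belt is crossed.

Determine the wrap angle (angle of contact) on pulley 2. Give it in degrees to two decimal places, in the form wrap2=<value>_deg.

wrap2=224.79_deg

crossed belt: β = asin((r1+r2)/C) = asin(8/21) = 22.3927°
wrap1 = wrap2 = π + 2β = 224.7854°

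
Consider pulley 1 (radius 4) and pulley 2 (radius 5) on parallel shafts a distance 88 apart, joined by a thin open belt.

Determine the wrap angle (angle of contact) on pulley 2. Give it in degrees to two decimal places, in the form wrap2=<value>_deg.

open belt: β = asin((r2−r1)/C) = asin(1/88) = 0.6511°
wrap1 = π − 2β = 178.6978°
wrap2 = π + 2β = 181.3022°

wrap2=181.30_deg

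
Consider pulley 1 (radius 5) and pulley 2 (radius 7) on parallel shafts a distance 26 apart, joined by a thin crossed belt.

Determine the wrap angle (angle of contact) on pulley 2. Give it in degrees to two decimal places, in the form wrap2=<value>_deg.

wrap2=234.97_deg

crossed belt: β = asin((r1+r2)/C) = asin(12/26) = 27.4864°
wrap1 = wrap2 = π + 2β = 234.9729°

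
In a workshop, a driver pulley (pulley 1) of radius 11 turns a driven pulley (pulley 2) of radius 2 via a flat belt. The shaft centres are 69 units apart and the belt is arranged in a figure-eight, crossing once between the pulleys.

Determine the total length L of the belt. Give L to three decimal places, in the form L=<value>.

crossed belt: β = asin((r1+r2)/C) = asin(13/69) = 10.8598°
wrap1 = wrap2 = π + 2β = 201.7195°
tangent length = C·cosβ = 67.7643
L = (r1+r2)·wrap + 2·C·cosβ = 13·3.5207 + 2·67.7643 = 181.2973

L=181.297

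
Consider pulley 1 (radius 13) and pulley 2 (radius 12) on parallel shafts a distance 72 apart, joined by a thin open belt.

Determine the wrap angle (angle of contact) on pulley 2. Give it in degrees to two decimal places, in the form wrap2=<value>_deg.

wrap2=178.41_deg

open belt: β = asin((r2−r1)/C) = asin(-1/72) = -0.7958°
wrap1 = π − 2β = 181.5916°
wrap2 = π + 2β = 178.4084°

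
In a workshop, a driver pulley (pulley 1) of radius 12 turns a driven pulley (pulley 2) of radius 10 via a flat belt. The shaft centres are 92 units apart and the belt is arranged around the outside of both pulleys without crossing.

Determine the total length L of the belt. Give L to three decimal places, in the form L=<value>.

open belt: β = asin((r2−r1)/C) = asin(-2/92) = -1.2457°
wrap1 = π − 2β = 182.4913°
wrap2 = π + 2β = 177.5087°
tangent length = C·cosβ = 91.9783
L = r1·wrap1 + r2·wrap2 + 2·C·cosβ = 12·3.1851 + 10·3.0981 + 2·91.9783 = 253.1585

L=253.159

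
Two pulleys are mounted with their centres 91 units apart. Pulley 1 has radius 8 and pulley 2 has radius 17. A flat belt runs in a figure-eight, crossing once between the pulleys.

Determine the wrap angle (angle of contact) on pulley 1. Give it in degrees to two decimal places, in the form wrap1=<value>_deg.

crossed belt: β = asin((r1+r2)/C) = asin(25/91) = 15.9456°
wrap1 = wrap2 = π + 2β = 211.8913°

wrap1=211.89_deg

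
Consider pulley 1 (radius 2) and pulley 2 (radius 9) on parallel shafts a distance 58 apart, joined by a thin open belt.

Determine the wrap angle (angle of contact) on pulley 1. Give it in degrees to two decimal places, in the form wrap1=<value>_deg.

wrap1=166.14_deg

open belt: β = asin((r2−r1)/C) = asin(7/58) = 6.9319°
wrap1 = π − 2β = 166.1362°
wrap2 = π + 2β = 193.8638°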